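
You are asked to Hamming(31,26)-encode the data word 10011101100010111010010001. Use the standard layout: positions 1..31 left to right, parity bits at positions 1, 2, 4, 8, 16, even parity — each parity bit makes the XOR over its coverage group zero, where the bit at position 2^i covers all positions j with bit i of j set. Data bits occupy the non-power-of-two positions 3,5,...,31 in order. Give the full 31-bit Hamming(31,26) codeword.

1111001111011001010111010010001

Place data bits at non-power-of-two positions: b3=1, b5=0, b6=0, b7=1, b9=1, b10=1, b11=0, b12=1, b13=1, b14=0, b15=0, b17=0, b18=1, b19=0, b20=1, b21=1, b22=1, b23=0, b24=1, b25=0, b26=0, b27=1, b28=0, b29=0, b30=0, b31=1.
p1 = XOR of data positions {3,5,7,9,11,13,15,17,19,21,23,25,27,29,31} = 1⊕0⊕1⊕1⊕0⊕1⊕0⊕0⊕0⊕1⊕0⊕0⊕1⊕0⊕1 = 1
p2 = XOR of data positions {3,6,7,10,11,14,15,18,19,22,23,26,27,30,31} = 1⊕0⊕1⊕1⊕0⊕0⊕0⊕1⊕0⊕1⊕0⊕0⊕1⊕0⊕1 = 1
p4 = XOR of data positions {5,6,7,12,13,14,15,20,21,22,23,28,29,30,31} = 0⊕0⊕1⊕1⊕1⊕0⊕0⊕1⊕1⊕1⊕0⊕0⊕0⊕0⊕1 = 1
p8 = XOR of data positions {9,10,11,12,13,14,15,24,25,26,27,28,29,30,31} = 1⊕1⊕0⊕1⊕1⊕0⊕0⊕1⊕0⊕0⊕1⊕0⊕0⊕0⊕1 = 1
p16 = XOR of data positions {17,18,19,20,21,22,23,24,25,26,27,28,29,30,31} = 0⊕1⊕0⊕1⊕1⊕1⊕0⊕1⊕0⊕0⊕1⊕0⊕0⊕0⊕1 = 1
Codeword b1..b31 = 1111001111011001010111010010001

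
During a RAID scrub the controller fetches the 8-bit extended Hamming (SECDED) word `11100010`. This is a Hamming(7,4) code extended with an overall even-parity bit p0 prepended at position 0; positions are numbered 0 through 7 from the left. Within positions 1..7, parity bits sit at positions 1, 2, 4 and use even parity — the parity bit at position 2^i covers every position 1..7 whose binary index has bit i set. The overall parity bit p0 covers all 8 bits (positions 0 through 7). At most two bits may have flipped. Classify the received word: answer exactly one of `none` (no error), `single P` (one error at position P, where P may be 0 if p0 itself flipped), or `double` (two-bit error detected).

s1: b1⊕b3⊕b5⊕b7 = 1⊕0⊕0⊕0 = 1
s2: b2⊕b3⊕b6⊕b7 = 1⊕0⊕1⊕0 = 0
s4: b4⊕b5⊕b6⊕b7 = 0⊕0⊕1⊕0 = 1
Syndrome (s4...s1) = 101 → position 5.
Overall parity (XOR of all 8 bits, including p0): 1⊕1⊕1⊕0⊕0⊕0⊕1⊕0 = 0
Overall=0, syndrome position=5 → double-bit error detected (uncorrectable).

double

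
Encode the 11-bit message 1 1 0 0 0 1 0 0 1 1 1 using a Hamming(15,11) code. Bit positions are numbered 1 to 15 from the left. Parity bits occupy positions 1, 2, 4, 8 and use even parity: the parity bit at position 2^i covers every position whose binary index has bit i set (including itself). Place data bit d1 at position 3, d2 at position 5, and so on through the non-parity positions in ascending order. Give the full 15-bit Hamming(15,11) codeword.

001010000100111

Place data bits at non-power-of-two positions: b3=1, b5=1, b6=0, b7=0, b9=0, b10=1, b11=0, b12=0, b13=1, b14=1, b15=1.
p1 = XOR of data positions {3,5,7,9,11,13,15} = 1⊕1⊕0⊕0⊕0⊕1⊕1 = 0
p2 = XOR of data positions {3,6,7,10,11,14,15} = 1⊕0⊕0⊕1⊕0⊕1⊕1 = 0
p4 = XOR of data positions {5,6,7,12,13,14,15} = 1⊕0⊕0⊕0⊕1⊕1⊕1 = 0
p8 = XOR of data positions {9,10,11,12,13,14,15} = 0⊕1⊕0⊕0⊕1⊕1⊕1 = 0
Codeword b1..b15 = 001010000100111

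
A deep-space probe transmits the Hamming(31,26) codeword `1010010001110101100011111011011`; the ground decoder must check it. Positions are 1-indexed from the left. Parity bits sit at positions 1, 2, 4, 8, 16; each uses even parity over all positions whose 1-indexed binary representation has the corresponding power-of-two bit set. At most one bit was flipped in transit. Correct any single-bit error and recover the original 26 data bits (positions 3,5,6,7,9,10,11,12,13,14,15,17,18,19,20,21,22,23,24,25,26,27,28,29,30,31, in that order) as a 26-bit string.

s1: b1⊕b3⊕b5⊕b7⊕b9⊕b11⊕b13⊕b15⊕b17⊕b19⊕b21⊕b23⊕b25⊕b27⊕b29⊕b31 = 1⊕1⊕0⊕0⊕0⊕1⊕0⊕0⊕1⊕0⊕1⊕1⊕1⊕1⊕0⊕1 = 1
s2: b2⊕b3⊕b6⊕b7⊕b10⊕b11⊕b14⊕b15⊕b18⊕b19⊕b22⊕b23⊕b26⊕b27⊕b30⊕b31 = 0⊕1⊕1⊕0⊕1⊕1⊕1⊕0⊕0⊕0⊕1⊕1⊕0⊕1⊕1⊕1 = 0
s4: b4⊕b5⊕b6⊕b7⊕b12⊕b13⊕b14⊕b15⊕b20⊕b21⊕b22⊕b23⊕b28⊕b29⊕b30⊕b31 = 0⊕0⊕1⊕0⊕1⊕0⊕1⊕0⊕0⊕1⊕1⊕1⊕1⊕0⊕1⊕1 = 1
s8: b8⊕b9⊕b10⊕b11⊕b12⊕b13⊕b14⊕b15⊕b24⊕b25⊕b26⊕b27⊕b28⊕b29⊕b30⊕b31 = 0⊕0⊕1⊕1⊕1⊕0⊕1⊕0⊕1⊕1⊕0⊕1⊕1⊕0⊕1⊕1 = 0
s16: b16⊕b17⊕b18⊕b19⊕b20⊕b21⊕b22⊕b23⊕b24⊕b25⊕b26⊕b27⊕b28⊕b29⊕b30⊕b31 = 1⊕1⊕0⊕0⊕0⊕1⊕1⊕1⊕1⊕1⊕0⊕1⊕1⊕0⊕1⊕1 = 1
Syndrome (s16...s1) = 10101 → position 21.
Flip bit 21: corrected codeword = 1010010001110101100001111011011
Data bits at positions 3,5,6,7,9,10,11,12,13,14,15,17,18,19,20,21,22,23,24,25,26,27,28,29,30,31: 10100111010100001111011011

10100111010100001111011011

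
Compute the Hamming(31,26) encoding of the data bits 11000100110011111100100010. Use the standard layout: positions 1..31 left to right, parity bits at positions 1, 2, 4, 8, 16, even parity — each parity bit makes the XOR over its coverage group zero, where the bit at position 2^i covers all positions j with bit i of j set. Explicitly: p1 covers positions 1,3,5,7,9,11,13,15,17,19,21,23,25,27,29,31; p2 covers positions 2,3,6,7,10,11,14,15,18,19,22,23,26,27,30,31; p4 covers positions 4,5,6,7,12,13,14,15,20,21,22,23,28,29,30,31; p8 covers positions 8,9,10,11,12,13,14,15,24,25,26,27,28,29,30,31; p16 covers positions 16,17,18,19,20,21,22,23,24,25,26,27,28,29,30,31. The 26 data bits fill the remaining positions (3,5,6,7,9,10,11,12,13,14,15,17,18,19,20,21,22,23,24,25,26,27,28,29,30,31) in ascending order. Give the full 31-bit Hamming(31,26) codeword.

0110100101001100011111100100010

Place data bits at non-power-of-two positions: b3=1, b5=1, b6=0, b7=0, b9=0, b10=1, b11=0, b12=0, b13=1, b14=1, b15=0, b17=0, b18=1, b19=1, b20=1, b21=1, b22=1, b23=1, b24=0, b25=0, b26=1, b27=0, b28=0, b29=0, b30=1, b31=0.
p1 = XOR of data positions {3,5,7,9,11,13,15,17,19,21,23,25,27,29,31} = 1⊕1⊕0⊕0⊕0⊕1⊕0⊕0⊕1⊕1⊕1⊕0⊕0⊕0⊕0 = 0
p2 = XOR of data positions {3,6,7,10,11,14,15,18,19,22,23,26,27,30,31} = 1⊕0⊕0⊕1⊕0⊕1⊕0⊕1⊕1⊕1⊕1⊕1⊕0⊕1⊕0 = 1
p4 = XOR of data positions {5,6,7,12,13,14,15,20,21,22,23,28,29,30,31} = 1⊕0⊕0⊕0⊕1⊕1⊕0⊕1⊕1⊕1⊕1⊕0⊕0⊕1⊕0 = 0
p8 = XOR of data positions {9,10,11,12,13,14,15,24,25,26,27,28,29,30,31} = 0⊕1⊕0⊕0⊕1⊕1⊕0⊕0⊕0⊕1⊕0⊕0⊕0⊕1⊕0 = 1
p16 = XOR of data positions {17,18,19,20,21,22,23,24,25,26,27,28,29,30,31} = 0⊕1⊕1⊕1⊕1⊕1⊕1⊕0⊕0⊕1⊕0⊕0⊕0⊕1⊕0 = 0
Codeword b1..b31 = 0110100101001100011111100100010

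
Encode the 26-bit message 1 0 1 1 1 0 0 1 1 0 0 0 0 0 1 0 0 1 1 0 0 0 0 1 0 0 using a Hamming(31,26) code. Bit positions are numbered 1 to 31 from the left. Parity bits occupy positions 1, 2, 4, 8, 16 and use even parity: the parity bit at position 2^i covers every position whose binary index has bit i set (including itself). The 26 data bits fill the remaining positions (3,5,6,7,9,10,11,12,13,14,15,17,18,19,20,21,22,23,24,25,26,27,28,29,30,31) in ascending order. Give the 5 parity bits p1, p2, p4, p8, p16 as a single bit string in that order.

00110

Place data bits at non-power-of-two positions: b3=1, b5=0, b6=1, b7=1, b9=1, b10=0, b11=0, b12=1, b13=1, b14=0, b15=0, b17=0, b18=0, b19=0, b20=1, b21=0, b22=0, b23=1, b24=1, b25=0, b26=0, b27=0, b28=0, b29=1, b30=0, b31=0.
p1 = XOR of data positions {3,5,7,9,11,13,15,17,19,21,23,25,27,29,31} = 1⊕0⊕1⊕1⊕0⊕1⊕0⊕0⊕0⊕0⊕1⊕0⊕0⊕1⊕0 = 0
p2 = XOR of data positions {3,6,7,10,11,14,15,18,19,22,23,26,27,30,31} = 1⊕1⊕1⊕0⊕0⊕0⊕0⊕0⊕0⊕0⊕1⊕0⊕0⊕0⊕0 = 0
p4 = XOR of data positions {5,6,7,12,13,14,15,20,21,22,23,28,29,30,31} = 0⊕1⊕1⊕1⊕1⊕0⊕0⊕1⊕0⊕0⊕1⊕0⊕1⊕0⊕0 = 1
p8 = XOR of data positions {9,10,11,12,13,14,15,24,25,26,27,28,29,30,31} = 1⊕0⊕0⊕1⊕1⊕0⊕0⊕1⊕0⊕0⊕0⊕0⊕1⊕0⊕0 = 1
p16 = XOR of data positions {17,18,19,20,21,22,23,24,25,26,27,28,29,30,31} = 0⊕0⊕0⊕1⊕0⊕0⊕1⊕1⊕0⊕0⊕0⊕0⊕1⊕0⊕0 = 0
Parity bits p1,p2,p4,p8,p16 = 00110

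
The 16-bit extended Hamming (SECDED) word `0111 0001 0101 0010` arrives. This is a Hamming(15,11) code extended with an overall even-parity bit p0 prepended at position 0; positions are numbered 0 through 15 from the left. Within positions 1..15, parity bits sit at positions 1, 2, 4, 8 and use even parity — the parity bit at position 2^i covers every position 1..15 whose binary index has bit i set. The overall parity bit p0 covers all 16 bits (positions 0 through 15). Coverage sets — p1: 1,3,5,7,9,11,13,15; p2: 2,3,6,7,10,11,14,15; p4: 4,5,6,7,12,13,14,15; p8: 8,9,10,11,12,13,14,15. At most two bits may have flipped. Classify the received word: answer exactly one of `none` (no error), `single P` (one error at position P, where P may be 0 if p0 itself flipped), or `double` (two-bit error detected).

single 11

s1: b1⊕b3⊕b5⊕b7⊕b9⊕b11⊕b13⊕b15 = 1⊕1⊕0⊕1⊕1⊕1⊕0⊕0 = 1
s2: b2⊕b3⊕b6⊕b7⊕b10⊕b11⊕b14⊕b15 = 1⊕1⊕0⊕1⊕0⊕1⊕1⊕0 = 1
s4: b4⊕b5⊕b6⊕b7⊕b12⊕b13⊕b14⊕b15 = 0⊕0⊕0⊕1⊕0⊕0⊕1⊕0 = 0
s8: b8⊕b9⊕b10⊕b11⊕b12⊕b13⊕b14⊕b15 = 0⊕1⊕0⊕1⊕0⊕0⊕1⊕0 = 1
Syndrome (s8...s1) = 1011 → position 11.
Overall parity (XOR of all 16 bits, including p0): 0⊕1⊕1⊕1⊕0⊕0⊕0⊕1⊕0⊕1⊕0⊕1⊕0⊕0⊕1⊕0 = 1
Overall=1, syndrome position=11 → single-bit error at position 11.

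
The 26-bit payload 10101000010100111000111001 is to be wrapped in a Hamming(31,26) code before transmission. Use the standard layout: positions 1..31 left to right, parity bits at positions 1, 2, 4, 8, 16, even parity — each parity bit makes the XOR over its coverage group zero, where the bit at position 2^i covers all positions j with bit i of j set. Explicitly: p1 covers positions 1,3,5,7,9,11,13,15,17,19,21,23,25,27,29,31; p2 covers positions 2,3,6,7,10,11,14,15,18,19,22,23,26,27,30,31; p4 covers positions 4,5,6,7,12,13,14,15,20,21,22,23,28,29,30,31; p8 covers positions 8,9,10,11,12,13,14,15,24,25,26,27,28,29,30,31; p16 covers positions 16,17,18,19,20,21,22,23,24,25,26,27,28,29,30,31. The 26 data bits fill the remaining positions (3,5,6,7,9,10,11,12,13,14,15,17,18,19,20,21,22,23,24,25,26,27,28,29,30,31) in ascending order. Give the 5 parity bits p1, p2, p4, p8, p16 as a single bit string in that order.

01100

Place data bits at non-power-of-two positions: b3=1, b5=0, b6=1, b7=0, b9=1, b10=0, b11=0, b12=0, b13=0, b14=1, b15=0, b17=1, b18=0, b19=0, b20=1, b21=1, b22=1, b23=0, b24=0, b25=0, b26=1, b27=1, b28=1, b29=0, b30=0, b31=1.
p1 = XOR of data positions {3,5,7,9,11,13,15,17,19,21,23,25,27,29,31} = 1⊕0⊕0⊕1⊕0⊕0⊕0⊕1⊕0⊕1⊕0⊕0⊕1⊕0⊕1 = 0
p2 = XOR of data positions {3,6,7,10,11,14,15,18,19,22,23,26,27,30,31} = 1⊕1⊕0⊕0⊕0⊕1⊕0⊕0⊕0⊕1⊕0⊕1⊕1⊕0⊕1 = 1
p4 = XOR of data positions {5,6,7,12,13,14,15,20,21,22,23,28,29,30,31} = 0⊕1⊕0⊕0⊕0⊕1⊕0⊕1⊕1⊕1⊕0⊕1⊕0⊕0⊕1 = 1
p8 = XOR of data positions {9,10,11,12,13,14,15,24,25,26,27,28,29,30,31} = 1⊕0⊕0⊕0⊕0⊕1⊕0⊕0⊕0⊕1⊕1⊕1⊕0⊕0⊕1 = 0
p16 = XOR of data positions {17,18,19,20,21,22,23,24,25,26,27,28,29,30,31} = 1⊕0⊕0⊕1⊕1⊕1⊕0⊕0⊕0⊕1⊕1⊕1⊕0⊕0⊕1 = 0
Parity bits p1,p2,p4,p8,p16 = 01100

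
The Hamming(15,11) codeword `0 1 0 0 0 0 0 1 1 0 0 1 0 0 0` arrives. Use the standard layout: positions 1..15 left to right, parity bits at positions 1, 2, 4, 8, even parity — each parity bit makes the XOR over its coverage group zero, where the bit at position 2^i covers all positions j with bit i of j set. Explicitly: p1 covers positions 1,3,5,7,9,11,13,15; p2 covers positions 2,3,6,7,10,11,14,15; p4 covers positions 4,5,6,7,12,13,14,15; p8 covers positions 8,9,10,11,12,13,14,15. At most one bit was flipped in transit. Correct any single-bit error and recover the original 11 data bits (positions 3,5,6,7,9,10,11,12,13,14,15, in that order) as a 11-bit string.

00001001001

s1: b1⊕b3⊕b5⊕b7⊕b9⊕b11⊕b13⊕b15 = 0⊕0⊕0⊕0⊕1⊕0⊕0⊕0 = 1
s2: b2⊕b3⊕b6⊕b7⊕b10⊕b11⊕b14⊕b15 = 1⊕0⊕0⊕0⊕0⊕0⊕0⊕0 = 1
s4: b4⊕b5⊕b6⊕b7⊕b12⊕b13⊕b14⊕b15 = 0⊕0⊕0⊕0⊕1⊕0⊕0⊕0 = 1
s8: b8⊕b9⊕b10⊕b11⊕b12⊕b13⊕b14⊕b15 = 1⊕1⊕0⊕0⊕1⊕0⊕0⊕0 = 1
Syndrome (s8...s1) = 1111 → position 15.
Flip bit 15: corrected codeword = 010000011001001
Data bits at positions 3,5,6,7,9,10,11,12,13,14,15: 00001001001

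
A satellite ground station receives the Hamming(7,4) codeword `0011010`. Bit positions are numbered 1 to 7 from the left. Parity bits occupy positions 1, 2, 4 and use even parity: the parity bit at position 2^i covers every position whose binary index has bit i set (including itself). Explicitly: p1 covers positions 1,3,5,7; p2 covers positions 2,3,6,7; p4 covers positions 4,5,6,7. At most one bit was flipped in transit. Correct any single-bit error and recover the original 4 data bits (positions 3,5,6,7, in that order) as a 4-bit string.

1010

s1: b1⊕b3⊕b5⊕b7 = 0⊕1⊕0⊕0 = 1
s2: b2⊕b3⊕b6⊕b7 = 0⊕1⊕1⊕0 = 0
s4: b4⊕b5⊕b6⊕b7 = 1⊕0⊕1⊕0 = 0
Syndrome (s4...s1) = 001 → position 1.
Flip bit 1: corrected codeword = 1011010
Data bits at positions 3,5,6,7: 1010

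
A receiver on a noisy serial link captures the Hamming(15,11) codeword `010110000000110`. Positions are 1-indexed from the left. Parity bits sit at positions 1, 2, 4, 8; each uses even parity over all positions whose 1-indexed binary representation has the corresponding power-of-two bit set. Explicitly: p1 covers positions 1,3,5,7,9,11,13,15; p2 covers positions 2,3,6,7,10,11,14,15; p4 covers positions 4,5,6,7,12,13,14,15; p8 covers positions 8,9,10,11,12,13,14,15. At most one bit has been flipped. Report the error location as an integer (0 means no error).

s1: b1⊕b3⊕b5⊕b7⊕b9⊕b11⊕b13⊕b15 = 0⊕0⊕1⊕0⊕0⊕0⊕1⊕0 = 0
s2: b2⊕b3⊕b6⊕b7⊕b10⊕b11⊕b14⊕b15 = 1⊕0⊕0⊕0⊕0⊕0⊕1⊕0 = 0
s4: b4⊕b5⊕b6⊕b7⊕b12⊕b13⊕b14⊕b15 = 1⊕1⊕0⊕0⊕0⊕1⊕1⊕0 = 0
s8: b8⊕b9⊕b10⊕b11⊕b12⊕b13⊕b14⊕b15 = 0⊕0⊕0⊕0⊕0⊕1⊕1⊕0 = 0
Syndrome (s8...s1) = 0000 → position 0 (no error).

0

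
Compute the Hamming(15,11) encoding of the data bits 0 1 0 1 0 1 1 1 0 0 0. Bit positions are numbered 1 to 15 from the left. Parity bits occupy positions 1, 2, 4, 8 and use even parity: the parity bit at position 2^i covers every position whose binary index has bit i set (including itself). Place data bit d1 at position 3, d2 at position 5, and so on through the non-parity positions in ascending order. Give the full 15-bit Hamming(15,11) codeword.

Place data bits at non-power-of-two positions: b3=0, b5=1, b6=0, b7=1, b9=0, b10=1, b11=1, b12=1, b13=0, b14=0, b15=0.
p1 = XOR of data positions {3,5,7,9,11,13,15} = 0⊕1⊕1⊕0⊕1⊕0⊕0 = 1
p2 = XOR of data positions {3,6,7,10,11,14,15} = 0⊕0⊕1⊕1⊕1⊕0⊕0 = 1
p4 = XOR of data positions {5,6,7,12,13,14,15} = 1⊕0⊕1⊕1⊕0⊕0⊕0 = 1
p8 = XOR of data positions {9,10,11,12,13,14,15} = 0⊕1⊕1⊕1⊕0⊕0⊕0 = 1
Codeword b1..b15 = 110110110111000

110110110111000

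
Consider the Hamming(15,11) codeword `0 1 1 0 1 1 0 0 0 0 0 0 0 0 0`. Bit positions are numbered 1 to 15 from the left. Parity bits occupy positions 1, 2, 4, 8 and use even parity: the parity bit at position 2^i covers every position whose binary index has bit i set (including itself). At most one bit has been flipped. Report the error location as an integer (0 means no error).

2

s1: b1⊕b3⊕b5⊕b7⊕b9⊕b11⊕b13⊕b15 = 0⊕1⊕1⊕0⊕0⊕0⊕0⊕0 = 0
s2: b2⊕b3⊕b6⊕b7⊕b10⊕b11⊕b14⊕b15 = 1⊕1⊕1⊕0⊕0⊕0⊕0⊕0 = 1
s4: b4⊕b5⊕b6⊕b7⊕b12⊕b13⊕b14⊕b15 = 0⊕1⊕1⊕0⊕0⊕0⊕0⊕0 = 0
s8: b8⊕b9⊕b10⊕b11⊕b12⊕b13⊕b14⊕b15 = 0⊕0⊕0⊕0⊕0⊕0⊕0⊕0 = 0
Syndrome (s8...s1) = 0010 → position 2.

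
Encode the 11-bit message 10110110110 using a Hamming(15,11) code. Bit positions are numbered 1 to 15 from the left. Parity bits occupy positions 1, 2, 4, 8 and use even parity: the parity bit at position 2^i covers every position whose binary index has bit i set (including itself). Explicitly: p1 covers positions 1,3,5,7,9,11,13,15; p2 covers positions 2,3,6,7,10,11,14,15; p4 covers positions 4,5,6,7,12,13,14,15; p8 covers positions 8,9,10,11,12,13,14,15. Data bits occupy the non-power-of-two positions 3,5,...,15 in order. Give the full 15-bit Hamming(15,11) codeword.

001001100110110

Place data bits at non-power-of-two positions: b3=1, b5=0, b6=1, b7=1, b9=0, b10=1, b11=1, b12=0, b13=1, b14=1, b15=0.
p1 = XOR of data positions {3,5,7,9,11,13,15} = 1⊕0⊕1⊕0⊕1⊕1⊕0 = 0
p2 = XOR of data positions {3,6,7,10,11,14,15} = 1⊕1⊕1⊕1⊕1⊕1⊕0 = 0
p4 = XOR of data positions {5,6,7,12,13,14,15} = 0⊕1⊕1⊕0⊕1⊕1⊕0 = 0
p8 = XOR of data positions {9,10,11,12,13,14,15} = 0⊕1⊕1⊕0⊕1⊕1⊕0 = 0
Codeword b1..b15 = 001001100110110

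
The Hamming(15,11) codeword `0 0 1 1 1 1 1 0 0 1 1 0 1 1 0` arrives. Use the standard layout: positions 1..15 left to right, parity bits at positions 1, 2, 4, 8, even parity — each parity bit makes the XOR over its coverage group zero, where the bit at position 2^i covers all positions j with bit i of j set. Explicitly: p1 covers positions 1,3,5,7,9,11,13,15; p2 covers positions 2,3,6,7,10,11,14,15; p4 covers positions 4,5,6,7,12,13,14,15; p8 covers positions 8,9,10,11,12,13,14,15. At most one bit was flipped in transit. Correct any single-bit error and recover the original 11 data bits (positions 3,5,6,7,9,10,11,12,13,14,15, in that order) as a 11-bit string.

s1: b1⊕b3⊕b5⊕b7⊕b9⊕b11⊕b13⊕b15 = 0⊕1⊕1⊕1⊕0⊕1⊕1⊕0 = 1
s2: b2⊕b3⊕b6⊕b7⊕b10⊕b11⊕b14⊕b15 = 0⊕1⊕1⊕1⊕1⊕1⊕1⊕0 = 0
s4: b4⊕b5⊕b6⊕b7⊕b12⊕b13⊕b14⊕b15 = 1⊕1⊕1⊕1⊕0⊕1⊕1⊕0 = 0
s8: b8⊕b9⊕b10⊕b11⊕b12⊕b13⊕b14⊕b15 = 0⊕0⊕1⊕1⊕0⊕1⊕1⊕0 = 0
Syndrome (s8...s1) = 0001 → position 1.
Flip bit 1: corrected codeword = 101111100110110
Data bits at positions 3,5,6,7,9,10,11,12,13,14,15: 11110110110

11110110110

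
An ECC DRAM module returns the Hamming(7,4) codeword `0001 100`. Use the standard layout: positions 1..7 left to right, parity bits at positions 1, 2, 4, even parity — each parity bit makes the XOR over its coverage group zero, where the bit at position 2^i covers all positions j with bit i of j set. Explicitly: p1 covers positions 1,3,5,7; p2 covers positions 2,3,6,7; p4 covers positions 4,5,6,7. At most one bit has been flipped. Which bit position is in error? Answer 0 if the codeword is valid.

1

s1: b1⊕b3⊕b5⊕b7 = 0⊕0⊕1⊕0 = 1
s2: b2⊕b3⊕b6⊕b7 = 0⊕0⊕0⊕0 = 0
s4: b4⊕b5⊕b6⊕b7 = 1⊕1⊕0⊕0 = 0
Syndrome (s4...s1) = 001 → position 1.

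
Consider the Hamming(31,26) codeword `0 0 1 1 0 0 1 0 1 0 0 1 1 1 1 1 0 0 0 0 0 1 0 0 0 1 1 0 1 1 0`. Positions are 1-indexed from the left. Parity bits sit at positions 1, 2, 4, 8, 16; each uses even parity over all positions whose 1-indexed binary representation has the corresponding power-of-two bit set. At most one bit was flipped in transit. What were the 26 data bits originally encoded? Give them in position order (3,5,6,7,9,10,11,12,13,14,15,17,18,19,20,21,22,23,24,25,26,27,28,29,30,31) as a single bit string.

10011001011000001000110110

s1: b1⊕b3⊕b5⊕b7⊕b9⊕b11⊕b13⊕b15⊕b17⊕b19⊕b21⊕b23⊕b25⊕b27⊕b29⊕b31 = 0⊕1⊕0⊕1⊕1⊕0⊕1⊕1⊕0⊕0⊕0⊕0⊕0⊕1⊕1⊕0 = 1
s2: b2⊕b3⊕b6⊕b7⊕b10⊕b11⊕b14⊕b15⊕b18⊕b19⊕b22⊕b23⊕b26⊕b27⊕b30⊕b31 = 0⊕1⊕0⊕1⊕0⊕0⊕1⊕1⊕0⊕0⊕1⊕0⊕1⊕1⊕1⊕0 = 0
s4: b4⊕b5⊕b6⊕b7⊕b12⊕b13⊕b14⊕b15⊕b20⊕b21⊕b22⊕b23⊕b28⊕b29⊕b30⊕b31 = 1⊕0⊕0⊕1⊕1⊕1⊕1⊕1⊕0⊕0⊕1⊕0⊕0⊕1⊕1⊕0 = 1
s8: b8⊕b9⊕b10⊕b11⊕b12⊕b13⊕b14⊕b15⊕b24⊕b25⊕b26⊕b27⊕b28⊕b29⊕b30⊕b31 = 0⊕1⊕0⊕0⊕1⊕1⊕1⊕1⊕0⊕0⊕1⊕1⊕0⊕1⊕1⊕0 = 1
s16: b16⊕b17⊕b18⊕b19⊕b20⊕b21⊕b22⊕b23⊕b24⊕b25⊕b26⊕b27⊕b28⊕b29⊕b30⊕b31 = 1⊕0⊕0⊕0⊕0⊕0⊕1⊕0⊕0⊕0⊕1⊕1⊕0⊕1⊕1⊕0 = 0
Syndrome (s16...s1) = 01101 → position 13.
Flip bit 13: corrected codeword = 0011001010010111000001000110110
Data bits at positions 3,5,6,7,9,10,11,12,13,14,15,17,18,19,20,21,22,23,24,25,26,27,28,29,30,31: 10011001011000001000110110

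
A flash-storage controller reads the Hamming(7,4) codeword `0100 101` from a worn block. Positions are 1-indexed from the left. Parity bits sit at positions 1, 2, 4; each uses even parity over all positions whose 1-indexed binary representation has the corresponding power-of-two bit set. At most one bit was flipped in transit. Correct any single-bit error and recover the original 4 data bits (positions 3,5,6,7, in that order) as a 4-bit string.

s1: b1⊕b3⊕b5⊕b7 = 0⊕0⊕1⊕1 = 0
s2: b2⊕b3⊕b6⊕b7 = 1⊕0⊕0⊕1 = 0
s4: b4⊕b5⊕b6⊕b7 = 0⊕1⊕0⊕1 = 0
Syndrome (s4...s1) = 000 → position 0 (no error).
No correction needed.
Data bits at positions 3,5,6,7: 0101

0101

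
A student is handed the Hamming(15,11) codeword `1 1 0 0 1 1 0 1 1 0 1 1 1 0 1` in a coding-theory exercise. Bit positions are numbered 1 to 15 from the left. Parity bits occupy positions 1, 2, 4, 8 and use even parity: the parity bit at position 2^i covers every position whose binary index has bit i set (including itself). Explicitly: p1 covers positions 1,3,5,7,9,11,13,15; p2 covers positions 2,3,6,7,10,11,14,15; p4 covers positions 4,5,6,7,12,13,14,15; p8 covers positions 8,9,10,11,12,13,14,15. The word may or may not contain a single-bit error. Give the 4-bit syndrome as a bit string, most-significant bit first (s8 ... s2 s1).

s1: b1⊕b3⊕b5⊕b7⊕b9⊕b11⊕b13⊕b15 = 1⊕0⊕1⊕0⊕1⊕1⊕1⊕1 = 0
s2: b2⊕b3⊕b6⊕b7⊕b10⊕b11⊕b14⊕b15 = 1⊕0⊕1⊕0⊕0⊕1⊕0⊕1 = 0
s4: b4⊕b5⊕b6⊕b7⊕b12⊕b13⊕b14⊕b15 = 0⊕1⊕1⊕0⊕1⊕1⊕0⊕1 = 1
s8: b8⊕b9⊕b10⊕b11⊕b12⊕b13⊕b14⊕b15 = 1⊕1⊕0⊕1⊕1⊕1⊕0⊕1 = 0
Syndrome (s8...s1) = 0100 → position 4.

0100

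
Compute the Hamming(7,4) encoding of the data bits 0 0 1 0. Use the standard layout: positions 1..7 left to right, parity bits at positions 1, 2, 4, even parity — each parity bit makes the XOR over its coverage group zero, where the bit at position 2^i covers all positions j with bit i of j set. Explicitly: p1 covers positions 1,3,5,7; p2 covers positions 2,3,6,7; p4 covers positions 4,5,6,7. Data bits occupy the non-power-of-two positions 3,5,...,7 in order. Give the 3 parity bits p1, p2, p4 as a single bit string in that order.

Place data bits at non-power-of-two positions: b3=0, b5=0, b6=1, b7=0.
p1 = XOR of data positions {3,5,7} = 0⊕0⊕0 = 0
p2 = XOR of data positions {3,6,7} = 0⊕1⊕0 = 1
p4 = XOR of data positions {5,6,7} = 0⊕1⊕0 = 1
Parity bits p1,p2,p4 = 011

011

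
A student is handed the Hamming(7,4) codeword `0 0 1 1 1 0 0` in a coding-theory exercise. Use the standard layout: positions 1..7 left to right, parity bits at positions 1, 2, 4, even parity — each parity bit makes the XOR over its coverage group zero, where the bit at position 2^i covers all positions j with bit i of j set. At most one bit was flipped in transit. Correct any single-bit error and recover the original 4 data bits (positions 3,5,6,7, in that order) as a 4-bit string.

s1: b1⊕b3⊕b5⊕b7 = 0⊕1⊕1⊕0 = 0
s2: b2⊕b3⊕b6⊕b7 = 0⊕1⊕0⊕0 = 1
s4: b4⊕b5⊕b6⊕b7 = 1⊕1⊕0⊕0 = 0
Syndrome (s4...s1) = 010 → position 2.
Flip bit 2: corrected codeword = 0111100
Data bits at positions 3,5,6,7: 1100

1100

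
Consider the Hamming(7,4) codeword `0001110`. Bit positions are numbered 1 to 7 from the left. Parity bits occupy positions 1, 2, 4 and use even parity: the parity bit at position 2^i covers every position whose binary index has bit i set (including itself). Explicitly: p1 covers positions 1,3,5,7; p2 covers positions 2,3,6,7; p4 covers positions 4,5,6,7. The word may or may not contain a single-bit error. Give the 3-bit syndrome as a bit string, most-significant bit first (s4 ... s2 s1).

111

s1: b1⊕b3⊕b5⊕b7 = 0⊕0⊕1⊕0 = 1
s2: b2⊕b3⊕b6⊕b7 = 0⊕0⊕1⊕0 = 1
s4: b4⊕b5⊕b6⊕b7 = 1⊕1⊕1⊕0 = 1
Syndrome (s4...s1) = 111 → position 7.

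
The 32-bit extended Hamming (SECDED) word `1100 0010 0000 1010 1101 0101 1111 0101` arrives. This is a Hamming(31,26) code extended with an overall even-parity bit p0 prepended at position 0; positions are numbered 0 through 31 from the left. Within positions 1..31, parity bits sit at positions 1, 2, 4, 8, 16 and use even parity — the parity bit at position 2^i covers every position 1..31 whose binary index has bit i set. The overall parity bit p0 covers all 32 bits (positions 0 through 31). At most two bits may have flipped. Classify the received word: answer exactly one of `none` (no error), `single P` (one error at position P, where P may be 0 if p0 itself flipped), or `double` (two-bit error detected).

s1: b1⊕b3⊕b5⊕b7⊕b9⊕b11⊕b13⊕b15⊕b17⊕b19⊕b21⊕b23⊕b25⊕b27⊕b29⊕b31 = 1⊕0⊕0⊕0⊕0⊕0⊕0⊕0⊕1⊕1⊕1⊕1⊕1⊕1⊕1⊕1 = 1
s2: b2⊕b3⊕b6⊕b7⊕b10⊕b11⊕b14⊕b15⊕b18⊕b19⊕b22⊕b23⊕b26⊕b27⊕b30⊕b31 = 0⊕0⊕1⊕0⊕0⊕0⊕1⊕0⊕0⊕1⊕0⊕1⊕1⊕1⊕0⊕1 = 1
s4: b4⊕b5⊕b6⊕b7⊕b12⊕b13⊕b14⊕b15⊕b20⊕b21⊕b22⊕b23⊕b28⊕b29⊕b30⊕b31 = 0⊕0⊕1⊕0⊕1⊕0⊕1⊕0⊕0⊕1⊕0⊕1⊕0⊕1⊕0⊕1 = 1
s8: b8⊕b9⊕b10⊕b11⊕b12⊕b13⊕b14⊕b15⊕b24⊕b25⊕b26⊕b27⊕b28⊕b29⊕b30⊕b31 = 0⊕0⊕0⊕0⊕1⊕0⊕1⊕0⊕1⊕1⊕1⊕1⊕0⊕1⊕0⊕1 = 0
s16: b16⊕b17⊕b18⊕b19⊕b20⊕b21⊕b22⊕b23⊕b24⊕b25⊕b26⊕b27⊕b28⊕b29⊕b30⊕b31 = 1⊕1⊕0⊕1⊕0⊕1⊕0⊕1⊕1⊕1⊕1⊕1⊕0⊕1⊕0⊕1 = 1
Syndrome (s16...s1) = 10111 → position 23.
Overall parity (XOR of all 32 bits, including p0): 1⊕1⊕0⊕0⊕0⊕0⊕1⊕0⊕0⊕0⊕0⊕0⊕1⊕0⊕1⊕0⊕1⊕1⊕0⊕1⊕0⊕1⊕0⊕1⊕1⊕1⊕1⊕1⊕0⊕1⊕0⊕1 = 0
Overall=0, syndrome position=23 → double-bit error detected (uncorrectable).

double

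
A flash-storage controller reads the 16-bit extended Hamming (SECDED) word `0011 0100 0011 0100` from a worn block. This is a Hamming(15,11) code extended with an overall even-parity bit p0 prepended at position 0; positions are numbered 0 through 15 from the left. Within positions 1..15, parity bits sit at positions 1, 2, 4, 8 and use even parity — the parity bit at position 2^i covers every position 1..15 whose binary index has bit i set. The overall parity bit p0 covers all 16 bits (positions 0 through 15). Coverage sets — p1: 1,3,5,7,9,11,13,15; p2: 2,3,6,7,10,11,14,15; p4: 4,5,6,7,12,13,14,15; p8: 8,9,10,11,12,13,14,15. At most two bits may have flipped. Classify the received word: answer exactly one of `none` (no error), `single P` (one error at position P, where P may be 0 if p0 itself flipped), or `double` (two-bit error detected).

s1: b1⊕b3⊕b5⊕b7⊕b9⊕b11⊕b13⊕b15 = 0⊕1⊕1⊕0⊕0⊕1⊕1⊕0 = 0
s2: b2⊕b3⊕b6⊕b7⊕b10⊕b11⊕b14⊕b15 = 1⊕1⊕0⊕0⊕1⊕1⊕0⊕0 = 0
s4: b4⊕b5⊕b6⊕b7⊕b12⊕b13⊕b14⊕b15 = 0⊕1⊕0⊕0⊕0⊕1⊕0⊕0 = 0
s8: b8⊕b9⊕b10⊕b11⊕b12⊕b13⊕b14⊕b15 = 0⊕0⊕1⊕1⊕0⊕1⊕0⊕0 = 1
Syndrome (s8...s1) = 1000 → position 8.
Overall parity (XOR of all 16 bits, including p0): 0⊕0⊕1⊕1⊕0⊕1⊕0⊕0⊕0⊕0⊕1⊕1⊕0⊕1⊕0⊕0 = 0
Overall=0, syndrome position=8 → double-bit error detected (uncorrectable).

double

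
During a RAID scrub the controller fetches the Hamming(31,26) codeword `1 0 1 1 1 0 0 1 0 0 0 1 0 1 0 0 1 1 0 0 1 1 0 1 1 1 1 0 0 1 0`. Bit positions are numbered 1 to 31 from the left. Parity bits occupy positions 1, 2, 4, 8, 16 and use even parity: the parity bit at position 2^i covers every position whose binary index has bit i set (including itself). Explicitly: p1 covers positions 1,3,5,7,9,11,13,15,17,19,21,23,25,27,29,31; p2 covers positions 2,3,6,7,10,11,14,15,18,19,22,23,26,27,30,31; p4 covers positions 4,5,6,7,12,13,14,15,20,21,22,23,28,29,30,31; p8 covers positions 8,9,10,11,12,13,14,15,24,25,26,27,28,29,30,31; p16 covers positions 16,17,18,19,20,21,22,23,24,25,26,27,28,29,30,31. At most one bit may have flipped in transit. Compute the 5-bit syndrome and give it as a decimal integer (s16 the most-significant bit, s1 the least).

s1: b1⊕b3⊕b5⊕b7⊕b9⊕b11⊕b13⊕b15⊕b17⊕b19⊕b21⊕b23⊕b25⊕b27⊕b29⊕b31 = 1⊕1⊕1⊕0⊕0⊕0⊕0⊕0⊕1⊕0⊕1⊕0⊕1⊕1⊕0⊕0 = 1
s2: b2⊕b3⊕b6⊕b7⊕b10⊕b11⊕b14⊕b15⊕b18⊕b19⊕b22⊕b23⊕b26⊕b27⊕b30⊕b31 = 0⊕1⊕0⊕0⊕0⊕0⊕1⊕0⊕1⊕0⊕1⊕0⊕1⊕1⊕1⊕0 = 1
s4: b4⊕b5⊕b6⊕b7⊕b12⊕b13⊕b14⊕b15⊕b20⊕b21⊕b22⊕b23⊕b28⊕b29⊕b30⊕b31 = 1⊕1⊕0⊕0⊕1⊕0⊕1⊕0⊕0⊕1⊕1⊕0⊕0⊕0⊕1⊕0 = 1
s8: b8⊕b9⊕b10⊕b11⊕b12⊕b13⊕b14⊕b15⊕b24⊕b25⊕b26⊕b27⊕b28⊕b29⊕b30⊕b31 = 1⊕0⊕0⊕0⊕1⊕0⊕1⊕0⊕1⊕1⊕1⊕1⊕0⊕0⊕1⊕0 = 0
s16: b16⊕b17⊕b18⊕b19⊕b20⊕b21⊕b22⊕b23⊕b24⊕b25⊕b26⊕b27⊕b28⊕b29⊕b30⊕b31 = 0⊕1⊕1⊕0⊕0⊕1⊕1⊕0⊕1⊕1⊕1⊕1⊕0⊕0⊕1⊕0 = 1
Syndrome (s16...s1) = 10111 → position 23.

23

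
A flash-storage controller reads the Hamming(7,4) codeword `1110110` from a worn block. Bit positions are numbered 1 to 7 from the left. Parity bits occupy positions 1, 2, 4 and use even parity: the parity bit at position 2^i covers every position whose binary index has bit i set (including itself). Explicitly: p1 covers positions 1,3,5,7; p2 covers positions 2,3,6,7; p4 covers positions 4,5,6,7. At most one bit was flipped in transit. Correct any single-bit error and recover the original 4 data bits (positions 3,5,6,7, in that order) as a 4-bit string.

0110

s1: b1⊕b3⊕b5⊕b7 = 1⊕1⊕1⊕0 = 1
s2: b2⊕b3⊕b6⊕b7 = 1⊕1⊕1⊕0 = 1
s4: b4⊕b5⊕b6⊕b7 = 0⊕1⊕1⊕0 = 0
Syndrome (s4...s1) = 011 → position 3.
Flip bit 3: corrected codeword = 1100110
Data bits at positions 3,5,6,7: 0110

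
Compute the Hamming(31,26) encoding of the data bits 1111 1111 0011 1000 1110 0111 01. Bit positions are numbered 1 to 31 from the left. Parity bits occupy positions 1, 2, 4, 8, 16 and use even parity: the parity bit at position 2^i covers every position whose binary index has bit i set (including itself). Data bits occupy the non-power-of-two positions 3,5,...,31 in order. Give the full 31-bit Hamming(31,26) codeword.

Place data bits at non-power-of-two positions: b3=1, b5=1, b6=1, b7=1, b9=1, b10=1, b11=1, b12=1, b13=0, b14=0, b15=1, b17=1, b18=1, b19=0, b20=0, b21=0, b22=1, b23=1, b24=1, b25=0, b26=0, b27=1, b28=1, b29=1, b30=0, b31=1.
p1 = XOR of data positions {3,5,7,9,11,13,15,17,19,21,23,25,27,29,31} = 1⊕1⊕1⊕1⊕1⊕0⊕1⊕1⊕0⊕0⊕1⊕0⊕1⊕1⊕1 = 1
p2 = XOR of data positions {3,6,7,10,11,14,15,18,19,22,23,26,27,30,31} = 1⊕1⊕1⊕1⊕1⊕0⊕1⊕1⊕0⊕1⊕1⊕0⊕1⊕0⊕1 = 1
p4 = XOR of data positions {5,6,7,12,13,14,15,20,21,22,23,28,29,30,31} = 1⊕1⊕1⊕1⊕0⊕0⊕1⊕0⊕0⊕1⊕1⊕1⊕1⊕0⊕1 = 0
p8 = XOR of data positions {9,10,11,12,13,14,15,24,25,26,27,28,29,30,31} = 1⊕1⊕1⊕1⊕0⊕0⊕1⊕1⊕0⊕0⊕1⊕1⊕1⊕0⊕1 = 0
p16 = XOR of data positions {17,18,19,20,21,22,23,24,25,26,27,28,29,30,31} = 1⊕1⊕0⊕0⊕0⊕1⊕1⊕1⊕0⊕0⊕1⊕1⊕1⊕0⊕1 = 1
Codeword b1..b31 = 1110111011110011110001110011101

1110111011110011110001110011101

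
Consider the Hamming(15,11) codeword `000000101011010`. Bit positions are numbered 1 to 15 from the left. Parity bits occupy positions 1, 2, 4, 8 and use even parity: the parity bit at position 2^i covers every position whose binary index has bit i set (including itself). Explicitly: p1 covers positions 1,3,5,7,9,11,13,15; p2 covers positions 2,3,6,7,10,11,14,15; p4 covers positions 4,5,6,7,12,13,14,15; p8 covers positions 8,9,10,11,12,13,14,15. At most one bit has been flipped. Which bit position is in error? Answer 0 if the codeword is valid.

s1: b1⊕b3⊕b5⊕b7⊕b9⊕b11⊕b13⊕b15 = 0⊕0⊕0⊕1⊕1⊕1⊕0⊕0 = 1
s2: b2⊕b3⊕b6⊕b7⊕b10⊕b11⊕b14⊕b15 = 0⊕0⊕0⊕1⊕0⊕1⊕1⊕0 = 1
s4: b4⊕b5⊕b6⊕b7⊕b12⊕b13⊕b14⊕b15 = 0⊕0⊕0⊕1⊕1⊕0⊕1⊕0 = 1
s8: b8⊕b9⊕b10⊕b11⊕b12⊕b13⊕b14⊕b15 = 0⊕1⊕0⊕1⊕1⊕0⊕1⊕0 = 0
Syndrome (s8...s1) = 0111 → position 7.

7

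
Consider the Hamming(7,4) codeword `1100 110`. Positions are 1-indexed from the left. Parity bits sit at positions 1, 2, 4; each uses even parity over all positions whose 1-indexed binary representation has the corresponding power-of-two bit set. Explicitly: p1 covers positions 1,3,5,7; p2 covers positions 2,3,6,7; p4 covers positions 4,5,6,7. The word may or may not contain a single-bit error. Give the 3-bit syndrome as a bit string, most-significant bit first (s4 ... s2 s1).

000

s1: b1⊕b3⊕b5⊕b7 = 1⊕0⊕1⊕0 = 0
s2: b2⊕b3⊕b6⊕b7 = 1⊕0⊕1⊕0 = 0
s4: b4⊕b5⊕b6⊕b7 = 0⊕1⊕1⊕0 = 0
Syndrome (s4...s1) = 000 → position 0 (no error).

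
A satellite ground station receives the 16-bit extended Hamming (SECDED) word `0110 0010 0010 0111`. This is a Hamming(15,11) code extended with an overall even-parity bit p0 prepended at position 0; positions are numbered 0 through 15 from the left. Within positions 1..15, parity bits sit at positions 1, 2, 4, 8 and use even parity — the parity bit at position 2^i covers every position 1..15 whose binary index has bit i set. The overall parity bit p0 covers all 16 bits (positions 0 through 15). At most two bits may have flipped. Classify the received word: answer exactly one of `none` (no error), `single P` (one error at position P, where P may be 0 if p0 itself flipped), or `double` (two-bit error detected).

single 3

s1: b1⊕b3⊕b5⊕b7⊕b9⊕b11⊕b13⊕b15 = 1⊕0⊕0⊕0⊕0⊕0⊕1⊕1 = 1
s2: b2⊕b3⊕b6⊕b7⊕b10⊕b11⊕b14⊕b15 = 1⊕0⊕1⊕0⊕1⊕0⊕1⊕1 = 1
s4: b4⊕b5⊕b6⊕b7⊕b12⊕b13⊕b14⊕b15 = 0⊕0⊕1⊕0⊕0⊕1⊕1⊕1 = 0
s8: b8⊕b9⊕b10⊕b11⊕b12⊕b13⊕b14⊕b15 = 0⊕0⊕1⊕0⊕0⊕1⊕1⊕1 = 0
Syndrome (s8...s1) = 0011 → position 3.
Overall parity (XOR of all 16 bits, including p0): 0⊕1⊕1⊕0⊕0⊕0⊕1⊕0⊕0⊕0⊕1⊕0⊕0⊕1⊕1⊕1 = 1
Overall=1, syndrome position=3 → single-bit error at position 3.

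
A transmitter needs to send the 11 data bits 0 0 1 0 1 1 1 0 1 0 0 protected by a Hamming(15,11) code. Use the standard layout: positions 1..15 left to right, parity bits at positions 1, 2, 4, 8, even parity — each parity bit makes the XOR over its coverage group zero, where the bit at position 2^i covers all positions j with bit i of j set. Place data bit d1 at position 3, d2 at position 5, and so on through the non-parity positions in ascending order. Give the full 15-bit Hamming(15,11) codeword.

Place data bits at non-power-of-two positions: b3=0, b5=0, b6=1, b7=0, b9=1, b10=1, b11=1, b12=0, b13=1, b14=0, b15=0.
p1 = XOR of data positions {3,5,7,9,11,13,15} = 0⊕0⊕0⊕1⊕1⊕1⊕0 = 1
p2 = XOR of data positions {3,6,7,10,11,14,15} = 0⊕1⊕0⊕1⊕1⊕0⊕0 = 1
p4 = XOR of data positions {5,6,7,12,13,14,15} = 0⊕1⊕0⊕0⊕1⊕0⊕0 = 0
p8 = XOR of data positions {9,10,11,12,13,14,15} = 1⊕1⊕1⊕0⊕1⊕0⊕0 = 0
Codeword b1..b15 = 110001001110100

110001001110100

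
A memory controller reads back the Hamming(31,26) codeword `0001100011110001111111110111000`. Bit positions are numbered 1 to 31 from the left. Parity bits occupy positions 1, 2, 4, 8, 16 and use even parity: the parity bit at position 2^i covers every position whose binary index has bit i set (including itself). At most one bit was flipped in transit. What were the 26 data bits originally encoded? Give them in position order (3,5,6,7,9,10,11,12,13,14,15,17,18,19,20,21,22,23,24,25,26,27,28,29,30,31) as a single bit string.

s1: b1⊕b3⊕b5⊕b7⊕b9⊕b11⊕b13⊕b15⊕b17⊕b19⊕b21⊕b23⊕b25⊕b27⊕b29⊕b31 = 0⊕0⊕1⊕0⊕1⊕1⊕0⊕0⊕1⊕1⊕1⊕1⊕0⊕1⊕0⊕0 = 0
s2: b2⊕b3⊕b6⊕b7⊕b10⊕b11⊕b14⊕b15⊕b18⊕b19⊕b22⊕b23⊕b26⊕b27⊕b30⊕b31 = 0⊕0⊕0⊕0⊕1⊕1⊕0⊕0⊕1⊕1⊕1⊕1⊕1⊕1⊕0⊕0 = 0
s4: b4⊕b5⊕b6⊕b7⊕b12⊕b13⊕b14⊕b15⊕b20⊕b21⊕b22⊕b23⊕b28⊕b29⊕b30⊕b31 = 1⊕1⊕0⊕0⊕1⊕0⊕0⊕0⊕1⊕1⊕1⊕1⊕1⊕0⊕0⊕0 = 0
s8: b8⊕b9⊕b10⊕b11⊕b12⊕b13⊕b14⊕b15⊕b24⊕b25⊕b26⊕b27⊕b28⊕b29⊕b30⊕b31 = 0⊕1⊕1⊕1⊕1⊕0⊕0⊕0⊕1⊕0⊕1⊕1⊕1⊕0⊕0⊕0 = 0
s16: b16⊕b17⊕b18⊕b19⊕b20⊕b21⊕b22⊕b23⊕b24⊕b25⊕b26⊕b27⊕b28⊕b29⊕b30⊕b31 = 1⊕1⊕1⊕1⊕1⊕1⊕1⊕1⊕1⊕0⊕1⊕1⊕1⊕0⊕0⊕0 = 0
Syndrome (s16...s1) = 00000 → position 0 (no error).
No correction needed.
Data bits at positions 3,5,6,7,9,10,11,12,13,14,15,17,18,19,20,21,22,23,24,25,26,27,28,29,30,31: 01001111000111111110111000

01001111000111111110111000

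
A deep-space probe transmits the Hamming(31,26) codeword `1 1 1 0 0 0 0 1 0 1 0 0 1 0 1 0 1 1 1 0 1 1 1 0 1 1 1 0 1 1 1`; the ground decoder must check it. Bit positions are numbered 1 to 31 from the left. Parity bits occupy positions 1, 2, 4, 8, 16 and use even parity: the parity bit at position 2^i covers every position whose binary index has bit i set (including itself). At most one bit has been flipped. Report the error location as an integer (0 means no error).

0

s1: b1⊕b3⊕b5⊕b7⊕b9⊕b11⊕b13⊕b15⊕b17⊕b19⊕b21⊕b23⊕b25⊕b27⊕b29⊕b31 = 1⊕1⊕0⊕0⊕0⊕0⊕1⊕1⊕1⊕1⊕1⊕1⊕1⊕1⊕1⊕1 = 0
s2: b2⊕b3⊕b6⊕b7⊕b10⊕b11⊕b14⊕b15⊕b18⊕b19⊕b22⊕b23⊕b26⊕b27⊕b30⊕b31 = 1⊕1⊕0⊕0⊕1⊕0⊕0⊕1⊕1⊕1⊕1⊕1⊕1⊕1⊕1⊕1 = 0
s4: b4⊕b5⊕b6⊕b7⊕b12⊕b13⊕b14⊕b15⊕b20⊕b21⊕b22⊕b23⊕b28⊕b29⊕b30⊕b31 = 0⊕0⊕0⊕0⊕0⊕1⊕0⊕1⊕0⊕1⊕1⊕1⊕0⊕1⊕1⊕1 = 0
s8: b8⊕b9⊕b10⊕b11⊕b12⊕b13⊕b14⊕b15⊕b24⊕b25⊕b26⊕b27⊕b28⊕b29⊕b30⊕b31 = 1⊕0⊕1⊕0⊕0⊕1⊕0⊕1⊕0⊕1⊕1⊕1⊕0⊕1⊕1⊕1 = 0
s16: b16⊕b17⊕b18⊕b19⊕b20⊕b21⊕b22⊕b23⊕b24⊕b25⊕b26⊕b27⊕b28⊕b29⊕b30⊕b31 = 0⊕1⊕1⊕1⊕0⊕1⊕1⊕1⊕0⊕1⊕1⊕1⊕0⊕1⊕1⊕1 = 0
Syndrome (s16...s1) = 00000 → position 0 (no error).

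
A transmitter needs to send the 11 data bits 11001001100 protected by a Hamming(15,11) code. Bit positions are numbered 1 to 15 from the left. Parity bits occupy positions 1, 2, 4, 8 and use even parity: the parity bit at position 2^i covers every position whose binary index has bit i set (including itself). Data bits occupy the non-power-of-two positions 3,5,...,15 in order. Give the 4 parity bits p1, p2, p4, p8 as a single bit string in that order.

0111

Place data bits at non-power-of-two positions: b3=1, b5=1, b6=0, b7=0, b9=1, b10=0, b11=0, b12=1, b13=1, b14=0, b15=0.
p1 = XOR of data positions {3,5,7,9,11,13,15} = 1⊕1⊕0⊕1⊕0⊕1⊕0 = 0
p2 = XOR of data positions {3,6,7,10,11,14,15} = 1⊕0⊕0⊕0⊕0⊕0⊕0 = 1
p4 = XOR of data positions {5,6,7,12,13,14,15} = 1⊕0⊕0⊕1⊕1⊕0⊕0 = 1
p8 = XOR of data positions {9,10,11,12,13,14,15} = 1⊕0⊕0⊕1⊕1⊕0⊕0 = 1
Parity bits p1,p2,p4,p8 = 0111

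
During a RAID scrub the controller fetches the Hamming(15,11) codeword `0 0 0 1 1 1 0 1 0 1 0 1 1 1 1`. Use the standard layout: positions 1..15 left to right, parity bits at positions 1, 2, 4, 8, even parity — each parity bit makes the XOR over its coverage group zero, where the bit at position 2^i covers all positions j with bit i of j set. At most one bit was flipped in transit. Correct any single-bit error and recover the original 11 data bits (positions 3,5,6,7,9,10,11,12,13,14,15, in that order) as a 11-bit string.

s1: b1⊕b3⊕b5⊕b7⊕b9⊕b11⊕b13⊕b15 = 0⊕0⊕1⊕0⊕0⊕0⊕1⊕1 = 1
s2: b2⊕b3⊕b6⊕b7⊕b10⊕b11⊕b14⊕b15 = 0⊕0⊕1⊕0⊕1⊕0⊕1⊕1 = 0
s4: b4⊕b5⊕b6⊕b7⊕b12⊕b13⊕b14⊕b15 = 1⊕1⊕1⊕0⊕1⊕1⊕1⊕1 = 1
s8: b8⊕b9⊕b10⊕b11⊕b12⊕b13⊕b14⊕b15 = 1⊕0⊕1⊕0⊕1⊕1⊕1⊕1 = 0
Syndrome (s8...s1) = 0101 → position 5.
Flip bit 5: corrected codeword = 000101010101111
Data bits at positions 3,5,6,7,9,10,11,12,13,14,15: 00100101111

00100101111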